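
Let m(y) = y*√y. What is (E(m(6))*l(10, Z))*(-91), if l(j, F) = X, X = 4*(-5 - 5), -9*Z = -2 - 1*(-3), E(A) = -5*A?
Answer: -109200*√6 ≈ -2.6748e+5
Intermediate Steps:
m(y) = y^(3/2)
Z = -⅑ (Z = -(-2 - 1*(-3))/9 = -(-2 + 3)/9 = -⅑*1 = -⅑ ≈ -0.11111)
X = -40 (X = 4*(-10) = -40)
l(j, F) = -40
(E(m(6))*l(10, Z))*(-91) = (-30*√6*(-40))*(-91) = (1200*√6)*(-91) = -109200*√6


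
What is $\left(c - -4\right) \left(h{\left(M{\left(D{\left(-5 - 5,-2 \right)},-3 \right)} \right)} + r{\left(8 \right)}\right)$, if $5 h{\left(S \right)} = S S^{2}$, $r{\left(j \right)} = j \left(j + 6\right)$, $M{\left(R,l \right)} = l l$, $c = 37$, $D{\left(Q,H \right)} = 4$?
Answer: $\frac{52849}{5} \approx 10570.0$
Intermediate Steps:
$M{\left(R,l \right)} = l^{2}$
$r{\left(j \right)} = j \left(6 + j\right)$
$h{\left(S \right)} = \frac{S^{3}}{5}$ ($h{\left(S \right)} = \frac{S S^{2}}{5} = \frac{S^{3}}{5}$)
$\left(c - -4\right) \left(h{\left(M{\left(D{\left(-5 - 5,-2 \right)},-3 \right)} \right)} + r{\left(8 \right)}\right) = \left(37 - -4\right) \left(\frac{\left(\left(-3\right)^{2}\right)^{3}}{5} + 8 \left(6 + 8\right)\right) = \left(37 + 4\right) \left(\frac{9^{3}}{5} + 8 \cdot 14\right) = 41 \left(\frac{1}{5} \cdot 729 + 112\right) = 41 \left(\frac{729}{5} + 112\right) = 41 \cdot \frac{1289}{5} = \frac{52849}{5}$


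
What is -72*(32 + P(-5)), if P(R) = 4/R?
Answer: -11232/5 ≈ -2246.4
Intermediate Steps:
-72*(32 + P(-5)) = -72*(32 + 4/(-5)) = -72*(32 + 4*(-⅕)) = -72*(32 - ⅘) = -72*156/5 = -11232/5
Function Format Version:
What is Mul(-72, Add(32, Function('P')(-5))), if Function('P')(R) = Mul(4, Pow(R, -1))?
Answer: Rational(-11232, 5) ≈ -2246.4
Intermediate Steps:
Mul(-72, Add(32, Function('P')(-5))) = Mul(-72, Add(32, Mul(4, Pow(-5, -1)))) = Mul(-72, Add(32, Mul(4, Rational(-1, 5)))) = Mul(-72, Add(32, Rational(-4, 5))) = Mul(-72, Rational(156, 5)) = Rational(-11232, 5)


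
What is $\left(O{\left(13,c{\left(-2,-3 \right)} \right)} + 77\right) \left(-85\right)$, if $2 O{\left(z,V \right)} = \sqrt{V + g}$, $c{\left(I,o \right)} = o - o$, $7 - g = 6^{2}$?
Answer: $-6545 - \frac{85 i \sqrt{29}}{2} \approx -6545.0 - 228.87 i$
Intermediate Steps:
$g = -29$ ($g = 7 - 6^{2} = 7 - 36 = -29$)
$c{\left(I,o \right)} = 0$
$O{\left(z,V \right)} = \frac{\sqrt{-29 + V}}{2}$ ($O{\left(z,V \right)} = \frac{\sqrt{V - 29}}{2} = \frac{\sqrt{-29 + V}}{2}$)
$\left(O{\left(13,c{\left(-2,-3 \right)} \right)} + 77\right) \left(-85\right) = \left(\frac{\sqrt{-29 + 0}}{2} + 77\right) \left(-85\right) = \left(\frac{\sqrt{-29}}{2} + 77\right) \left(-85\right) = \left(\frac{i \sqrt{29}}{2} + 77\right) \left(-85\right) = \left(77 + \frac{i \sqrt{29}}{2}\right) \left(-85\right) = -6545 - \frac{85 i \sqrt{29}}{2}$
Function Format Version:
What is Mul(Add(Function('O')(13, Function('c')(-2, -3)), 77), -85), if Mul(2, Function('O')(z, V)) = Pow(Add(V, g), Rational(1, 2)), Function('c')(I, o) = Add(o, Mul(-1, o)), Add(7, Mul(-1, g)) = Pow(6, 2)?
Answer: Add(-6545, Mul(Rational(-85, 2), I, Pow(29, Rational(1, 2)))) ≈ Add(-6545.0, Mul(-228.87, I))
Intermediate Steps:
g = -29 (g = Add(7, Mul(-1, Pow(6, 2))) = Add(7, Mul(-1, 36)) = Add(7, -36) = -29)
Function('c')(I, o) = 0
Function('O')(z, V) = Mul(Rational(1, 2), Pow(Add(-29, V), Rational(1, 2))) (Function('O')(z, V) = Mul(Rational(1, 2), Pow(Add(V, -29), Rational(1, 2))) = Mul(Rational(1, 2), Pow(Add(-29, V), Rational(1, 2))))
Mul(Add(Function('O')(13, Function('c')(-2, -3)), 77), -85) = Mul(Add(Mul(Rational(1, 2), Pow(Add(-29, 0), Rational(1, 2))), 77), -85) = Mul(Add(Mul(Rational(1, 2), Pow(-29, Rational(1, 2))), 77), -85) = Mul(Add(Mul(Rational(1, 2), Mul(I, Pow(29, Rational(1, 2)))), 77), -85) = Mul(Add(Mul(Rational(1, 2), I, Pow(29, Rational(1, 2))), 77), -85) = Mul(Add(77, Mul(Rational(1, 2), I, Pow(29, Rational(1, 2)))), -85) = Add(-6545, Mul(Rational(-85, 2), I, Pow(29, Rational(1, 2))))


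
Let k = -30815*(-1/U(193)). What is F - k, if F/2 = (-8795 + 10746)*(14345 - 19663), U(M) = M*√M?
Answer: -20750836 - 30815*√193/37249 ≈ -2.0751e+7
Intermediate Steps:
U(M) = M^(3/2)
k = 30815*√193/37249 (k = -30815*(-√193/37249) = -(-30815)*√193/37249 = 30815*√193/37249 ≈ 11.493)
F = -20750836 (F = 2*((-8795 + 10746)*(14345 - 19663)) = 2*(1951*(-5318)) = 2*(-10375418) = -20750836)
F - k = -20750836 - 30815*√193/37249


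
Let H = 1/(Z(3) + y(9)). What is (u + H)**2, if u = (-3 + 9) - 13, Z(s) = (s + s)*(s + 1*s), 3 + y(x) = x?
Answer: 85849/1764 ≈ 48.667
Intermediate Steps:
y(x) = -3 + x
Z(s) = 4*s**2 (Z(s) = (2*s)*(s + s) = (2*s)*(2*s) = 4*s**2)
H = 1/42 (H = 1/(4*3**2 + (-3 + 9)) = 1/(4*9 + 6) = 1/(36 + 6) = 1/42 ≈ 0.023810)
u = -7 (u = 6 - 13 = -7)
(u + H)**2 = (-7 + 1/42)**2 = (-293/42)**2 = 85849/1764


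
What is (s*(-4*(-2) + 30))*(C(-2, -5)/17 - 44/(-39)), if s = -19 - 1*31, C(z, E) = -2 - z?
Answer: -83600/39 ≈ -2143.6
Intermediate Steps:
s = -50 (s = -19 - 31 = -50)
(s*(-4*(-2) + 30))*(C(-2, -5)/17 - 44/(-39)) = (-50*(-4*(-2) + 30))*((-2 - 1*(-2))/17 - 44/(-39)) = (-50*(8 + 30))*((-2 + 2)*(1/17) - 44*(-1/39)) = (-50*38)*(0*(1/17) + 44/39) = -1900*(0 + 44/39) = -1900*44/39 = -83600/39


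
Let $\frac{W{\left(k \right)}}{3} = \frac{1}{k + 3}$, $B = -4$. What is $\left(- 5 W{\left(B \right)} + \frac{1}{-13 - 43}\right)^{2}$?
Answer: $\frac{703921}{3136} \approx 224.46$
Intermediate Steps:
$W{\left(k \right)} = \frac{3}{3 + k}$ ($W{\left(k \right)} = \frac{3}{k + 3} = \frac{3}{3 + k}$)
$\left(- 5 W{\left(B \right)} + \frac{1}{-13 - 43}\right)^{2} = \left(- 5 \frac{3}{3 - 4} + \frac{1}{-13 - 43}\right)^{2} = \left(- 5 \frac{3}{-1} + \frac{1}{-56}\right)^{2} = \left(- 5 \cdot 3 \left(-1\right) - \frac{1}{56}\right)^{2} = \left(\left(-5\right) \left(-3\right) - \frac{1}{56}\right)^{2} = \left(15 - \frac{1}{56}\right)^{2} = \left(\frac{839}{56}\right)^{2} = \frac{703921}{3136}$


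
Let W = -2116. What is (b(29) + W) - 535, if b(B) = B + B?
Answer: -2593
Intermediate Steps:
b(B) = 2*B
(b(29) + W) - 535 = (2*29 - 2116) - 535 = (58 - 2116) - 535 = -2058 - 535 = -2593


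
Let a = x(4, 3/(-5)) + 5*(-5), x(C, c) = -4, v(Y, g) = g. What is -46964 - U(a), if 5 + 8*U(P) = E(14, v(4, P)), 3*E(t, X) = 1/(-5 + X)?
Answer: -38322113/816 ≈ -46963.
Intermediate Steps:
E(t, X) = 1/(3*(-5 + X))
a = -29 (a = -4 + 5*(-5) = -4 - 25 = -29)
U(P) = -5/8 + 1/(24*(-5 + P)) (U(P) = -5/8 + (1/(3*(-5 + P)))/8 = -5/8 + 1/(24*(-5 + P)))
-46964 - U(a) = -46964 - (76 - 15*(-29))/(24*(-5 - 29)) = -46964 - (76 + 435)/(24*(-34)) = -46964 - (-1)*511/(24*34) = -46964 - 1*(-511/816) = -46964 + 511/816 = -38322113/816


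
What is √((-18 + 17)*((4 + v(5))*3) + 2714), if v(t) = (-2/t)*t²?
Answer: 2*√683 ≈ 52.269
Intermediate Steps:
v(t) = -2*t
√((-18 + 17)*((4 + v(5))*3) + 2714) = √((-18 + 17)*((4 - 2*5)*3) + 2714) = √(-(4 - 10)*3 + 2714) = √(-(-6)*3 + 2714) = √(-1*(-18) + 2714) = √(18 + 2714) = √2732 = 2*√683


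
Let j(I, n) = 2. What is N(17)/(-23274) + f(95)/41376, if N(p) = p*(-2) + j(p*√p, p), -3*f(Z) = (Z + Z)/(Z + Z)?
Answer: 509/372384 ≈ 0.0013669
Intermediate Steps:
f(Z) = -⅓ (f(Z) = -(Z + Z)/(3*(Z + Z)) = -2*Z/(3*(2*Z)) = -2*Z*1/(2*Z)/3 = -⅓*1 = -⅓)
N(p) = 2 - 2*p (N(p) = p*(-2) + 2 = -2*p + 2 = 2 - 2*p)
N(17)/(-23274) + f(95)/41376 = (2 - 2*17)/(-23274) - ⅓/41376 = (2 - 34)*(-1/23274) - ⅓*1/41376 = -32*(-1/23274) - 1/124128 = 16/11637 - 1/124128 = 509/372384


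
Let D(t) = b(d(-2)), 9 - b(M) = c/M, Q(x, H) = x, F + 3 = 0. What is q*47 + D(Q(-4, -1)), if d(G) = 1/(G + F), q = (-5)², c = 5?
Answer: 1209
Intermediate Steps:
F = -3 (F = -3 + 0 = -3)
q = 25
d(G) = 1/(-3 + G) (d(G) = 1/(G - 3) = 1/(-3 + G))
b(M) = 9 - 5/M
D(t) = 34 (D(t) = 9 - 5/(1/(-3 - 2)) = 9 - 5/(1/(-5)) = 9 - 5/(-⅕) = 9 - 5*(-5) = 9 + 25 = 34)
q*47 + D(Q(-4, -1)) = 25*47 + 34 = 1175 + 34 = 1209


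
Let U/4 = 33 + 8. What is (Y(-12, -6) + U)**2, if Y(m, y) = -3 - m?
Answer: 29929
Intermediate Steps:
U = 164 (U = 4*(33 + 8) = 4*41 = 164)
(Y(-12, -6) + U)**2 = ((-3 - 1*(-12)) + 164)**2 = ((-3 + 12) + 164)**2 = (9 + 164)**2 = 173**2 = 29929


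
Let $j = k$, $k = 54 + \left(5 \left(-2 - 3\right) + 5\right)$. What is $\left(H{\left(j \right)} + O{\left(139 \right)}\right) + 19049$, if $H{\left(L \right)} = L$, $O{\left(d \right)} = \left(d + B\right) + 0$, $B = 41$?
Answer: $19263$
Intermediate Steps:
$O{\left(d \right)} = 41 + d$ ($O{\left(d \right)} = \left(d + 41\right) + 0 = \left(41 + d\right) + 0 = 41 + d$)
$k = 34$ ($k = 54 + \left(5 \left(-2 - 3\right) + 5\right) = 54 + \left(5 \left(-5\right) + 5\right) = 54 + \left(-25 + 5\right) = 54 - 20 = 34$)
$j = 34$
$\left(H{\left(j \right)} + O{\left(139 \right)}\right) + 19049 = \left(34 + \left(41 + 139\right)\right) + 19049 = \left(34 + 180\right) + 19049 = 214 + 19049 = 19263$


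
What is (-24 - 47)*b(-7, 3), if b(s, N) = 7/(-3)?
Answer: 497/3 ≈ 165.67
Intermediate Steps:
b(s, N) = -7/3 (b(s, N) = 7*(-⅓) = -7/3)
(-24 - 47)*b(-7, 3) = (-24 - 47)*(-7/3) = -71*(-7/3) = 497/3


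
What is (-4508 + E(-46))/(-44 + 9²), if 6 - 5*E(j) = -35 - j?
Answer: -4509/37 ≈ -121.86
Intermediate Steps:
E(j) = 41/5 + j/5 (E(j) = 6/5 - (-35 - j)/5 = 6/5 + (7 + j/5) = 41/5 + j/5)
(-4508 + E(-46))/(-44 + 9²) = (-4508 + (41/5 + (⅕)*(-46)))/(-44 + 9²) = (-4508 + (41/5 - 46/5))/(-44 + 81) = (-4508 - 1)/37 = -4509*1/37 = -4509/37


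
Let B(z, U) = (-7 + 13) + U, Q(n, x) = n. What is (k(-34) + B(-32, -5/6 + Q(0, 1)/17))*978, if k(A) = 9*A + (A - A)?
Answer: -294215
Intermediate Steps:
B(z, U) = 6 + U
k(A) = 9*A (k(A) = 9*A + 0 = 9*A)
(k(-34) + B(-32, -5/6 + Q(0, 1)/17))*978 = (9*(-34) + (6 + (-5/6 + 0/17)))*978 = (-306 + (6 + (-5*⅙ + 0*(1/17))))*978 = (-306 + (6 + (-⅚ + 0)))*978 = (-306 + (6 - ⅚))*978 = (-306 + 31/6)*978 = -1805/6*978 = -294215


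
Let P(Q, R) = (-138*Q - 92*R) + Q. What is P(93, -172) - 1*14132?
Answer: -11049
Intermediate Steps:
P(Q, R) = -137*Q - 92*R
P(93, -172) - 1*14132 = (-137*93 - 92*(-172)) - 1*14132 = (-12741 + 15824) - 14132 = 3083 - 14132 = -11049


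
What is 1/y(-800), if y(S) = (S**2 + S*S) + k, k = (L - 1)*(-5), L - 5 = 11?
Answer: 1/1279925 ≈ 7.8130e-7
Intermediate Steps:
L = 16 (L = 5 + 11 = 16)
k = -75 (k = (16 - 1)*(-5) = 15*(-5) = -75)
y(S) = -75 + 2*S**2 (y(S) = (S**2 + S*S) - 75 = (S**2 + S**2) - 75 = 2*S**2 - 75 = -75 + 2*S**2)
1/y(-800) = 1/(-75 + 2*(-800)**2) = 1/(-75 + 2*640000) = 1/(-75 + 1280000) = 1/1279925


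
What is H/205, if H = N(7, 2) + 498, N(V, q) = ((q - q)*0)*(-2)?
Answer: 498/205 ≈ 2.4293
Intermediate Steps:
N(V, q) = 0 (N(V, q) = (0*0)*(-2) = 0*(-2) = 0)
H = 498 (H = 0 + 498 = 498)
H/205 = 498/205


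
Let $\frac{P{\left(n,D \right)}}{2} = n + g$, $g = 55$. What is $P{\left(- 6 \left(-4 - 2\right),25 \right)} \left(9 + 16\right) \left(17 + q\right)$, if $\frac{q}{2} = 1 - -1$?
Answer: $95550$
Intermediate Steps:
$q = 4$ ($q = 2 \left(1 - -1\right) = 2 \left(1 + 1\right) = 2 \cdot 2 = 4$)
$P{\left(n,D \right)} = 110 + 2 n$ ($P{\left(n,D \right)} = 2 \left(n + 55\right) = 2 \left(55 + n\right) = 110 + 2 n$)
$P{\left(- 6 \left(-4 - 2\right),25 \right)} \left(9 + 16\right) \left(17 + q\right) = \left(110 + 2 \left(- 6 \left(-4 - 2\right)\right)\right) \left(9 + 16\right) \left(17 + 4\right) = \left(110 + 2 \left(\left(-6\right) \left(-6\right)\right)\right) 25 \cdot 21 = \left(110 + 2 \cdot 36\right) 525 = \left(110 + 72\right) 525 = 182 \cdot 525 = 95550$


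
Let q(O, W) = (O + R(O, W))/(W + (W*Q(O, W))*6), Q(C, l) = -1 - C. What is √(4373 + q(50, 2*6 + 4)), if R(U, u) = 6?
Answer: √1627189030/610 ≈ 66.129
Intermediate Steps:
q(O, W) = (6 + O)/(W + 6*W*(-1 - O)) (q(O, W) = (O + 6)/(W + (W*(-1 - O))*6) = (6 + O)/(W + 6*W*(-1 - O)))
√(4373 + q(50, 2*6 + 4)) = √(4373 + (-6 - 1*50)/((2*6 + 4)*(5 + 6*50))) = √(4373 + (-6 - 50)/((12 + 4)*(5 + 300))) = √(4373 - 56/(16*305)) = √(4373 + (1/16)*(1/305)*(-56)) = √(4373 - 7/610) = √(2667523/610) = √1627189030/610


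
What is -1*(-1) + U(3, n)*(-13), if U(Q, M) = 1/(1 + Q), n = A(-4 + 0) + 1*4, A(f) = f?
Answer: -9/4 ≈ -2.2500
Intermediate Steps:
n = 0 (n = (-4 + 0) + 1*4 = -4 + 4 = 0)
-1*(-1) + U(3, n)*(-13) = -1*(-1) - 13/(1 + 3) = 1 - 13/4 = -9/4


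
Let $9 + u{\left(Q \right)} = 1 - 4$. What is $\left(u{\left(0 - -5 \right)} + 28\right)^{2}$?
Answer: $256$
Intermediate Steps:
$u{\left(Q \right)} = -12$ ($u{\left(Q \right)} = -9 + \left(1 - 4\right) = -9 - 3 = -12$)
$\left(u{\left(0 - -5 \right)} + 28\right)^{2} = \left(-12 + 28\right)^{2} = 16^{2} = 256$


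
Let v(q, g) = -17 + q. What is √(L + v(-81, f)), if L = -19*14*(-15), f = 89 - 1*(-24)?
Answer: 2*√973 ≈ 62.386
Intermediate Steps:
f = 113 (f = 89 + 24 = 113)
L = 3990 (L = -266*(-15) = 3990)
√(L + v(-81, f)) = √(3990 + (-17 - 81)) = √(3990 - 98) = √3892 = 2*√973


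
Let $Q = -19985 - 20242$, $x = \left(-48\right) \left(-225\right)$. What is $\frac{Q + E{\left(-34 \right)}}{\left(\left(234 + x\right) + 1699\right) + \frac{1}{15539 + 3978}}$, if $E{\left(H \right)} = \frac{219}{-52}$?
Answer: $- \frac{4536668099}{1435835336} \approx -3.1596$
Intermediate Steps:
$E{\left(H \right)} = - \frac{219}{52}$ ($E{\left(H \right)} = 219 \left(- \frac{1}{52}\right) = - \frac{219}{52}$)
$x = 10800$
$Q = -40227$
$\frac{Q + E{\left(-34 \right)}}{\left(\left(234 + x\right) + 1699\right) + \frac{1}{15539 + 3978}} = \frac{-40227 - \frac{219}{52}}{\left(\left(234 + 10800\right) + 1699\right) + \frac{1}{15539 + 3978}} = - \frac{2092023}{52 \left(\left(11034 + 1699\right) + \frac{1}{19517}\right)} = - \frac{2092023}{52 \left(12733 + \frac{1}{19517}\right)} = - \frac{2092023}{52 \cdot \frac{248509962}{19517}} = \left(- \frac{2092023}{52}\right) \frac{19517}{248509962} = - \frac{4536668099}{1435835336}$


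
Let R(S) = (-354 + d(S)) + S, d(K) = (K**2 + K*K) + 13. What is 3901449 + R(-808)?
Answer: 5206028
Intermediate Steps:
d(K) = 13 + 2*K**2 (d(K) = (K**2 + K**2) + 13 = 2*K**2 + 13 = 13 + 2*K**2)
R(S) = -341 + S + 2*S**2 (R(S) = (-354 + (13 + 2*S**2)) + S = (-341 + 2*S**2) + S = -341 + S + 2*S**2)
3901449 + R(-808) = 3901449 + (-341 - 808 + 2*(-808)**2) = 3901449 + (-341 - 808 + 2*652864) = 3901449 + (-341 - 808 + 1305728) = 3901449 + 1304579 = 5206028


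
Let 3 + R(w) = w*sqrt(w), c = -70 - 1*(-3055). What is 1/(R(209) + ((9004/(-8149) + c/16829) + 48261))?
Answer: 82507521815635251337/3965962589273884083550600 - 357337716182079379*sqrt(209)/3965962589273884083550600 ≈ 1.9501e-5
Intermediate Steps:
c = 2985 (c = -70 + 3055 = 2985)
R(w) = -3 + w**(3/2) (R(w) = -3 + w*sqrt(w) = -3 + w**(3/2))
1/(R(209) + ((9004/(-8149) + c/16829) + 48261)) = 1/((-3 + 209**(3/2)) + ((9004/(-8149) + 2985/16829) + 48261)) = 1/((-3 + 209*sqrt(209)) + ((9004*(-1/8149) + 2985*(1/16829)) + 48261)) = 1/((-3 + 209*sqrt(209)) + ((-9004/8149 + 2985/16829) + 48261)) = 1/((-3 + 209*sqrt(209)) + (-127203551/137139521 + 48261)) = 1/((-3 + 209*sqrt(209)) + 6618363219430/137139521) = 1/(6617951800867/137139521 + 209*sqrt(209))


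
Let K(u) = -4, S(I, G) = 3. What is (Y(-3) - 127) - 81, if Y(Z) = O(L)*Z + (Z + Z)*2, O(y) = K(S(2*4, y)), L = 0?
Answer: -208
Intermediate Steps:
O(y) = -4
Y(Z) = 0 (Y(Z) = -4*Z + (Z + Z)*2 = -4*Z + (2*Z)*2 = -4*Z + 4*Z = 0)
(Y(-3) - 127) - 81 = (0 - 127) - 81 = -127 - 81 = -208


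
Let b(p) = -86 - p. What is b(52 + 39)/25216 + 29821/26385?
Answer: 747296191/665324160 ≈ 1.1232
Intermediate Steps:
b(52 + 39)/25216 + 29821/26385 = (-86 - (52 + 39))/25216 + 29821/26385 = (-86 - 1*91)*(1/25216) + 29821*(1/26385) = (-86 - 91)*(1/25216) + 29821/26385 = -177*1/25216 + 29821/26385 = -177/25216 + 29821/26385 = 747296191/665324160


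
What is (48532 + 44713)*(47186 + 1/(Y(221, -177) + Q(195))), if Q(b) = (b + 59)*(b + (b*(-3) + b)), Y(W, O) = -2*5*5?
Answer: 43628997561471/9916 ≈ 4.3999e+9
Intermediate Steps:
Y(W, O) = -50 (Y(W, O) = -10*5 = -50)
Q(b) = -b*(59 + b) (Q(b) = (59 + b)*(b + (-3*b + b)) = (59 + b)*(b - 2*b) = (59 + b)*(-b) = -b*(59 + b))
(48532 + 44713)*(47186 + 1/(Y(221, -177) + Q(195))) = (48532 + 44713)*(47186 + 1/(-50 - 1*195*(59 + 195))) = 93245*(47186 + 1/(-50 - 1*195*254)) = 93245*(47186 + 1/(-50 - 49530)) = 93245*(47186 + 1/(-49580)) = 93245*(47186 - 1/49580) = 93245*(2339481879/49580) = 43628997561471/9916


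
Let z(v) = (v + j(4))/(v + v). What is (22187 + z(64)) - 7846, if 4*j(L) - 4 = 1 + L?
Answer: 7342857/512 ≈ 14342.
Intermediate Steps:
j(L) = 5/4 + L/4 (j(L) = 1 + (1 + L)/4 = 1 + (¼ + L/4) = 5/4 + L/4)
z(v) = (9/4 + v)/(2*v) (z(v) = (v + (5/4 + (¼)*4))/(v + v) = (v + (5/4 + 1))/((2*v)) = (v + 9/4)*(1/(2*v)) = (9/4 + v)*(1/(2*v)) = (9/4 + v)/(2*v))
(22187 + z(64)) - 7846 = (22187 + (⅛)*(9 + 4*64)/64) - 7846 = (22187 + (⅛)*(1/64)*(9 + 256)) - 7846 = (22187 + (⅛)*(1/64)*265) - 7846 = (22187 + 265/512) - 7846 = 11360009/512 - 7846 = 7342857/512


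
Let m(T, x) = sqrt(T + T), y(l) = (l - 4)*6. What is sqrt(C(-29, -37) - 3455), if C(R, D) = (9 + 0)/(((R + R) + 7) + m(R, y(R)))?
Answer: sqrt((176214 - 3455*I*sqrt(58))/(-51 + I*sqrt(58))) ≈ 0.0002 - 58.781*I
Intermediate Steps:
y(l) = -24 + 6*l (y(l) = (-4 + l)*6 = -24 + 6*l)
m(T, x) = sqrt(2)*sqrt(T) (m(T, x) = sqrt(2*T) = sqrt(2)*sqrt(T))
C(R, D) = 9/(7 + 2*R + sqrt(2)*sqrt(R)) (C(R, D) = (9 + 0)/(((R + R) + 7) + sqrt(2)*sqrt(R)) = 9/((2*R + 7) + sqrt(2)*sqrt(R)) = 9/((7 + 2*R) + sqrt(2)*sqrt(R)) = 9/(7 + 2*R + sqrt(2)*sqrt(R)))
sqrt(C(-29, -37) - 3455) = sqrt(9/(7 + 2*(-29) + sqrt(2)*sqrt(-29)) - 3455) = sqrt(9/(7 - 58 + sqrt(2)*(I*sqrt(29))) - 3455) = sqrt(9/(7 - 58 + I*sqrt(58)) - 3455) = sqrt(9/(-51 + I*sqrt(58)) - 3455) = sqrt(-3455 + 9/(-51 + I*sqrt(58)))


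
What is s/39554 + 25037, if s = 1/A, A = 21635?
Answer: 21425432529231/855750790 ≈ 25037.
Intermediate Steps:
s = 1/21635 ≈ 4.6221e-5
s/39554 + 25037 = (1/21635)/39554 + 25037 = (1/21635)*(1/39554) + 25037 = 1/855750790 + 25037 = 21425432529231/855750790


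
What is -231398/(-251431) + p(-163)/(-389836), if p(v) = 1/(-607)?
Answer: 54755813583327/59496231176812 ≈ 0.92032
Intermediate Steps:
p(v) = -1/607
-231398/(-251431) + p(-163)/(-389836) = -231398/(-251431) - 1/607/(-389836) = -231398*(-1/251431) - 1/607*(-1/389836) = 231398/251431 + 1/236630452 = 54755813583327/59496231176812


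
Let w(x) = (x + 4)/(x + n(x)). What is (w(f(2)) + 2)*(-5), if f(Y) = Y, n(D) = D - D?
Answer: -25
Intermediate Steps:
n(D) = 0
w(x) = (4 + x)/x (w(x) = (x + 4)/(x + 0) = (4 + x)/x)
(w(f(2)) + 2)*(-5) = ((4 + 2)/2 + 2)*(-5) = ((½)*6 + 2)*(-5) = (3 + 2)*(-5) = 5*(-5) = -25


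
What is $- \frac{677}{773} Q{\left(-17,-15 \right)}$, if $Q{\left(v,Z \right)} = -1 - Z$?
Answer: $- \frac{9478}{773} \approx -12.261$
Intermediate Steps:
$- \frac{677}{773} Q{\left(-17,-15 \right)} = - \frac{677}{773} \left(-1 - -15\right) = \left(-677\right) \frac{1}{773} \left(-1 + 15\right) = \left(- \frac{677}{773}\right) 14 = - \frac{9478}{773}$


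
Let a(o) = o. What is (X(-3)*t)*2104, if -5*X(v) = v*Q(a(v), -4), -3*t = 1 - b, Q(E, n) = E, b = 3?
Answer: -12624/5 ≈ -2524.8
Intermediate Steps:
t = ⅔ (t = -(1 - 1*3)/3 = -(1 - 3)/3 = -⅓*(-2) = ⅔ ≈ 0.66667)
X(v) = -v²/5 (X(v) = -v*v/5 = -v²/5)
(X(-3)*t)*2104 = (-⅕*(-3)²*(⅔))*2104 = (-⅕*9*(⅔))*2104 = -9/5*⅔*2104 = -6/5*2104 = -12624/5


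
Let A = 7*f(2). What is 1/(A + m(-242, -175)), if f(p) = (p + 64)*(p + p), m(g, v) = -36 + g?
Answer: 1/1570 ≈ 0.00063694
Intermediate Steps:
f(p) = 2*p*(64 + p) (f(p) = (64 + p)*(2*p) = 2*p*(64 + p))
A = 1848 (A = 7*(2*2*(64 + 2)) = 7*(2*2*66) = 7*264 = 1848)
1/(A + m(-242, -175)) = 1/(1848 + (-36 - 242)) = 1/(1848 - 278) = 1/1570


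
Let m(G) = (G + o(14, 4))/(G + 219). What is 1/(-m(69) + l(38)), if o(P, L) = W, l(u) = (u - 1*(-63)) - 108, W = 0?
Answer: -96/695 ≈ -0.13813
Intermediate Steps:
l(u) = -45 + u (l(u) = (u + 63) - 108 = (63 + u) - 108 = -45 + u)
o(P, L) = 0
m(G) = G/(219 + G) (m(G) = (G + 0)/(G + 219) = G/(219 + G))
1/(-m(69) + l(38)) = 1/(-69/(219 + 69) + (-45 + 38)) = 1/(-69/288 - 7) = 1/(-1*23/96 - 7) = 1/(-23/96 - 7) = 1/(-695/96) = -96/695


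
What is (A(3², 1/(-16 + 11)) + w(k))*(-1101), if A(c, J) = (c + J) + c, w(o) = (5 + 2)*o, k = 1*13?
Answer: -598944/5 ≈ -1.1979e+5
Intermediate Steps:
k = 13
w(o) = 7*o
A(c, J) = J + 2*c (A(c, J) = (J + c) + c = J + 2*c)
(A(3², 1/(-16 + 11)) + w(k))*(-1101) = ((1/(-16 + 11) + 2*3²) + 7*13)*(-1101) = ((1/(-5) + 2*9) + 91)*(-1101) = ((-⅕ + 18) + 91)*(-1101) = (89/5 + 91)*(-1101) = (544/5)*(-1101) = -598944/5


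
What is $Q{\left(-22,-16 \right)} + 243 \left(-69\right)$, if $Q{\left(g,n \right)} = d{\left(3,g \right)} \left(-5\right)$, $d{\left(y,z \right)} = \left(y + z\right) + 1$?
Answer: $-16677$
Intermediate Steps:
$d{\left(y,z \right)} = 1 + y + z$
$Q{\left(g,n \right)} = -20 - 5 g$ ($Q{\left(g,n \right)} = \left(1 + 3 + g\right) \left(-5\right) = \left(4 + g\right) \left(-5\right) = -20 - 5 g$)
$Q{\left(-22,-16 \right)} + 243 \left(-69\right) = \left(-20 - -110\right) + 243 \left(-69\right) = \left(-20 + 110\right) - 16767 = 90 - 16767 = -16677$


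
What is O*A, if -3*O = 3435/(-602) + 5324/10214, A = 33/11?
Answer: 15940021/3074414 ≈ 5.1847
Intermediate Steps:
A = 3 (A = 33*(1/11) = 3)
O = 15940021/9223242 (O = -(3435/(-602) + 5324/10214)/3 = -(3435*(-1/602) + 5324*(1/10214))/3 = -(-3435/602 + 2662/5107)/3 = -⅓*(-15940021/3074414) = 15940021/9223242 ≈ 1.7282)
O*A = (15940021/9223242)*3 = 15940021/3074414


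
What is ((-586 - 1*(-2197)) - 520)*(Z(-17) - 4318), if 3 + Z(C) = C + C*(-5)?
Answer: -4640023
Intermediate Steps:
Z(C) = -3 - 4*C (Z(C) = -3 + (C + C*(-5)) = -3 + (C - 5*C) = -3 - 4*C)
((-586 - 1*(-2197)) - 520)*(Z(-17) - 4318) = ((-586 - 1*(-2197)) - 520)*((-3 - 4*(-17)) - 4318) = ((-586 + 2197) - 520)*((-3 + 68) - 4318) = (1611 - 520)*(65 - 4318) = 1091*(-4253) = -4640023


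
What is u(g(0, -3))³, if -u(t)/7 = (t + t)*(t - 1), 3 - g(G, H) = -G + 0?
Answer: -592704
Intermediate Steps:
g(G, H) = 3 + G (g(G, H) = 3 - (-G + 0) = 3 - (-1)*G = 3 + G)
u(t) = -14*t*(-1 + t) (u(t) = -7*(t + t)*(t - 1) = -7*2*t*(-1 + t) = -14*t*(-1 + t))
u(g(0, -3))³ = (14*(3 + 0)*(1 - (3 + 0)))³ = (14*3*(1 - 1*3))³ = (14*3*(1 - 3))³ = (14*3*(-2))³ = (-84)³ = -592704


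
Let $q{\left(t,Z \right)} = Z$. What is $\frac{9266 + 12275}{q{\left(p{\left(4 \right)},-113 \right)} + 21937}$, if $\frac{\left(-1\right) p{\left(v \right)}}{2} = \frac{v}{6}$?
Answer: $\frac{21541}{21824} \approx 0.98703$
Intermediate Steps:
$p{\left(v \right)} = - \frac{v}{3}$ ($p{\left(v \right)} = - 2 \frac{v}{6} = - \frac{v}{3}$)
$\frac{9266 + 12275}{q{\left(p{\left(4 \right)},-113 \right)} + 21937} = \frac{9266 + 12275}{-113 + 21937} = \frac{21541}{21824}$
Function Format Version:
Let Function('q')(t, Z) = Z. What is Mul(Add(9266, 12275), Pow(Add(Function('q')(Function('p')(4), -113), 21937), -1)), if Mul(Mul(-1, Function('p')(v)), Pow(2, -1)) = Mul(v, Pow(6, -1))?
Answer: Rational(21541, 21824) ≈ 0.98703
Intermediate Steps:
Function('p')(v) = Mul(Rational(-1, 3), v) (Function('p')(v) = Mul(-2, Mul(v, Pow(6, -1))) = Mul(-2, Mul(v, Rational(1, 6))) = Mul(-2, Mul(Rational(1, 6), v)) = Mul(Rational(-1, 3), v))
Mul(Add(9266, 12275), Pow(Add(Function('q')(Function('p')(4), -113), 21937), -1)) = Mul(Add(9266, 12275), Pow(Add(-113, 21937), -1)) = Mul(21541, Pow(21824, -1)) = Mul(21541, Rational(1, 21824)) = Rational(21541, 21824)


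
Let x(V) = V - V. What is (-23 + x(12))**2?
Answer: 529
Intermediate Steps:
x(V) = 0
(-23 + x(12))**2 = (-23 + 0)**2 = (-23)**2 = 529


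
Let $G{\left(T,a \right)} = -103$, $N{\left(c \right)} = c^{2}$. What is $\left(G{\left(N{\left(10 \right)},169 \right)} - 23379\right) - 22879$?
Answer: $-46361$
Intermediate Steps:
$\left(G{\left(N{\left(10 \right)},169 \right)} - 23379\right) - 22879 = \left(-103 - 23379\right) - 22879 = -23482 - 22879 = -46361$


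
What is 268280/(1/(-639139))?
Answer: -171468210920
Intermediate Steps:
268280/(1/(-639139)) = 268280/(-1/639139) = 268280*(-639139) = -171468210920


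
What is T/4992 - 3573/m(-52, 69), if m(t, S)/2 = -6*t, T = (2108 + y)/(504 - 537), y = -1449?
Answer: -943931/164736 ≈ -5.7300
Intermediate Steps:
T = -659/33 (T = (2108 - 1449)/(504 - 537) = 659/(-33) = 659*(-1/33) = -659/33 ≈ -19.970)
m(t, S) = -12*t (m(t, S) = 2*(-6*t) = -12*t)
T/4992 - 3573/m(-52, 69) = -659/33/4992 - 3573/((-12*(-52))) = -659/33*1/4992 - 3573/624 = -659/164736 - 3573*1/624 = -659/164736 - 1191/208 = -943931/164736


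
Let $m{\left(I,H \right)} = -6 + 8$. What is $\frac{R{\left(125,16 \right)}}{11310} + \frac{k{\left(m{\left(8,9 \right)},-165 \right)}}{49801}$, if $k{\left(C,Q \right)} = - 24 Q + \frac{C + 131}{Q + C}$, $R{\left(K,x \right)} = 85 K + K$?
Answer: $\frac{9456267682}{9180963753} \approx 1.03$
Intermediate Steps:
$m{\left(I,H \right)} = 2$
$R{\left(K,x \right)} = 86 K$
$k{\left(C,Q \right)} = - 24 Q + \frac{131 + C}{C + Q}$
$\frac{R{\left(125,16 \right)}}{11310} + \frac{k{\left(m{\left(8,9 \right)},-165 \right)}}{49801} = \frac{86 \cdot 125}{11310} + \frac{\frac{1}{2 - 165} \left(131 + 2 - 24 \left(-165\right)^{2} - 48 \left(-165\right)\right)}{49801} = 10750 \cdot \frac{1}{11310} + \frac{131 + 2 - 653400 + 7920}{-163} \cdot \frac{1}{49801} = \frac{1075}{1131} + - \frac{131 + 2 - 653400 + 7920}{163} \cdot \frac{1}{49801} = \frac{1075}{1131} + \left(- \frac{1}{163}\right) \left(-645347\right) \frac{1}{49801} = \frac{1075}{1131} + \frac{645347}{163} \cdot \frac{1}{49801} = \frac{1075}{1131} + \frac{645347}{8117563} = \frac{9456267682}{9180963753}$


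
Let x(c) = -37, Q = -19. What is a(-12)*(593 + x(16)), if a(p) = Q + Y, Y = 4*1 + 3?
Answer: -6672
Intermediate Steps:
Y = 7 (Y = 4 + 3 = 7)
a(p) = -12 (a(p) = -19 + 7 = -12)
a(-12)*(593 + x(16)) = -12*(593 - 37) = -12*556 = -6672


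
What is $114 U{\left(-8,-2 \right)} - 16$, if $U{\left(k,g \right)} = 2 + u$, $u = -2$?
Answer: $-16$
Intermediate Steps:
$U{\left(k,g \right)} = 0$ ($U{\left(k,g \right)} = 2 - 2 = 0$)
$114 U{\left(-8,-2 \right)} - 16 = 114 \cdot 0 - 16 = 0 - 16 = -16$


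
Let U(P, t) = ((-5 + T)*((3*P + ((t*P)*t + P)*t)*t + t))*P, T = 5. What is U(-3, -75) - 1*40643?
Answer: -40643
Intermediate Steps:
U(P, t) = 0 (U(P, t) = ((-5 + 5)*((3*P + ((t*P)*t + P)*t)*t + t))*P = (0*((3*P + ((P*t)*t + P)*t)*t + t))*P = (0*((3*P + (P*t**2 + P)*t)*t + t))*P = (0*((3*P + (P + P*t**2)*t)*t + t))*P = (0*((3*P + t*(P + P*t**2))*t + t))*P = (0*(t*(3*P + t*(P + P*t**2)) + t))*P = (0*(t + t*(3*P + t*(P + P*t**2))))*P = 0*P = 0)
U(-3, -75) - 1*40643 = 0 - 1*40643 = 0 - 40643 = -40643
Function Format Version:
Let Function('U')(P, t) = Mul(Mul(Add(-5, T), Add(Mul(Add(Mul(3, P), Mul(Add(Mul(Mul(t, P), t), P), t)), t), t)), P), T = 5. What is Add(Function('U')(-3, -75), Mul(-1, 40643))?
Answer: -40643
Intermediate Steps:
Function('U')(P, t) = 0 (Function('U')(P, t) = Mul(Mul(Add(-5, 5), Add(Mul(Add(Mul(3, P), Mul(Add(Mul(Mul(t, P), t), P), t)), t), t)), P) = Mul(Mul(0, Add(Mul(Add(Mul(3, P), Mul(Add(Mul(Mul(P, t), t), P), t)), t), t)), P) = Mul(Mul(0, Add(Mul(Add(Mul(3, P), Mul(Add(Mul(P, Pow(t, 2)), P), t)), t), t)), P) = Mul(Mul(0, Add(Mul(Add(Mul(3, P), Mul(Add(P, Mul(P, Pow(t, 2))), t)), t), t)), P) = Mul(Mul(0, Add(Mul(Add(Mul(3, P), Mul(t, Add(P, Mul(P, Pow(t, 2))))), t), t)), P) = Mul(Mul(0, Add(Mul(t, Add(Mul(3, P), Mul(t, Add(P, Mul(P, Pow(t, 2)))))), t)), P) = Mul(Mul(0, Add(t, Mul(t, Add(Mul(3, P), Mul(t, Add(P, Mul(P, Pow(t, 2)))))))), P) = Mul(0, P) = 0)
Add(Function('U')(-3, -75), Mul(-1, 40643)) = Add(0, Mul(-1, 40643)) = Add(0, -40643) = -40643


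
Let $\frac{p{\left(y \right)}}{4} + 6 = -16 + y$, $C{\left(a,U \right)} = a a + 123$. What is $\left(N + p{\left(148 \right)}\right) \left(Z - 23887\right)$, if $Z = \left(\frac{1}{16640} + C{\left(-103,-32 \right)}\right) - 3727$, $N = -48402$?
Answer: $\frac{6727668755571}{8320} \approx 8.0861 \cdot 10^{8}$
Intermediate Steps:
$C{\left(a,U \right)} = 123 + a^{2}$ ($C{\left(a,U \right)} = a^{2} + 123 = 123 + a^{2}$)
$p{\left(y \right)} = -88 + 4 y$ ($p{\left(y \right)} = -24 + 4 \left(-16 + y\right) = -24 + \left(-64 + 4 y\right) = -88 + 4 y$)
$Z = \frac{116563201}{16640}$ ($Z = \left(\frac{1}{16640} + \left(123 + \left(-103\right)^{2}\right)\right) - 3727 = \left(\frac{1}{16640} + \left(123 + 10609\right)\right) - 3727 = \left(\frac{1}{16640} + 10732\right) - 3727 = \frac{178580481}{16640} - 3727 = \frac{116563201}{16640} \approx 7005.0$)
$\left(N + p{\left(148 \right)}\right) \left(Z - 23887\right) = \left(-48402 + \left(-88 + 4 \cdot 148\right)\right) \left(\frac{116563201}{16640} - 23887\right) = \left(-48402 + \left(-88 + 592\right)\right) \left(- \frac{280916479}{16640}\right) = \left(-48402 + 504\right) \left(- \frac{280916479}{16640}\right) = \left(-47898\right) \left(- \frac{280916479}{16640}\right) = \frac{6727668755571}{8320}$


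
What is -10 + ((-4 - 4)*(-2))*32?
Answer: 502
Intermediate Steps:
-10 + ((-4 - 4)*(-2))*32 = -10 - 8*(-2)*32 = -10 + 16*32 = -10 + 512 = 502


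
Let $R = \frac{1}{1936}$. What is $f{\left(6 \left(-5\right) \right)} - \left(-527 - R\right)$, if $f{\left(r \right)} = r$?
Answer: $\frac{962193}{1936} \approx 497.0$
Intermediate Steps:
$R = \frac{1}{1936} \approx 0.00051653$
$f{\left(6 \left(-5\right) \right)} - \left(-527 - R\right) = 6 \left(-5\right) - \left(-527 - \frac{1}{1936}\right) = -30 - \left(-527 - \frac{1}{1936}\right) = -30 - - \frac{1020273}{1936} = -30 + \frac{1020273}{1936} = \frac{962193}{1936}$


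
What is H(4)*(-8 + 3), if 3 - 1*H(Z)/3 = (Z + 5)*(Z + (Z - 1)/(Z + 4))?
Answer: 4365/8 ≈ 545.63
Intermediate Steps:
H(Z) = 9 - 3*(5 + Z)*(Z + (-1 + Z)/(4 + Z)) (H(Z) = 9 - 3*(Z + 5)*(Z + (Z - 1)/(Z + 4)) = 9 - 3*(5 + Z)*(Z + (-1 + Z)/(4 + Z)))
H(4)*(-8 + 3) = (3*(17 - 1*4³ - 21*4 - 10*4²)/(4 + 4))*(-8 + 3) = (3*(17 - 1*64 - 84 - 10*16)/8)*(-5) = (3*(⅛)*(17 - 64 - 84 - 160))*(-5) = (3*(⅛)*(-291))*(-5) = -873/8*(-5) = 4365/8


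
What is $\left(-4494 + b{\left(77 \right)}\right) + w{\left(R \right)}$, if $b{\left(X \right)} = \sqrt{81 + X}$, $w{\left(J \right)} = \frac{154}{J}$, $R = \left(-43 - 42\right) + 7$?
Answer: $- \frac{175343}{39} + \sqrt{158} \approx -4483.4$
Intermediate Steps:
$R = -78$ ($R = -85 + 7 = -78$)
$\left(-4494 + b{\left(77 \right)}\right) + w{\left(R \right)} = \left(-4494 + \sqrt{81 + 77}\right) + \frac{154}{-78} = \left(-4494 + \sqrt{158}\right) + 154 \left(- \frac{1}{78}\right) = \left(-4494 + \sqrt{158}\right) - \frac{77}{39} = - \frac{175343}{39} + \sqrt{158}$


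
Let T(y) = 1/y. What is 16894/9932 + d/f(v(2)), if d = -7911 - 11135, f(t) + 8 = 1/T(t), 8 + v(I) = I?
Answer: 47350347/34762 ≈ 1362.1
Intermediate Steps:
v(I) = -8 + I
f(t) = -8 + t (f(t) = -8 + 1/(1/t) = -8 + t)
d = -19046
16894/9932 + d/f(v(2)) = 16894/9932 - 19046/(-8 + (-8 + 2)) = 16894*(1/9932) - 19046/(-8 - 6) = 8447/4966 - 19046/(-14) = 8447/4966 - 19046*(-1/14) = 8447/4966 + 9523/7 = 47350347/34762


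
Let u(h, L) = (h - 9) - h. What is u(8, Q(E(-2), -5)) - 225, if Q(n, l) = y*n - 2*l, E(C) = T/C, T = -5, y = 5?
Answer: -234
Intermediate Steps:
E(C) = -5/C
Q(n, l) = -2*l + 5*n (Q(n, l) = 5*n - 2*l = -2*l + 5*n)
u(h, L) = -9 (u(h, L) = (-9 + h) - h = -9)
u(8, Q(E(-2), -5)) - 225 = -9 - 225 = -234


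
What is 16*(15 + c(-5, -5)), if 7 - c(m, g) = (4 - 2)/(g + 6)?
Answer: 320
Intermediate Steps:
c(m, g) = 7 - 2/(6 + g) (c(m, g) = 7 - (4 - 2)/(g + 6) = 7 - 2/(6 + g))
16*(15 + c(-5, -5)) = 16*(15 + (40 + 7*(-5))/(6 - 5)) = 16*(15 + (40 - 35)/1) = 16*(15 + 1*5) = 16*(15 + 5) = 16*20 = 320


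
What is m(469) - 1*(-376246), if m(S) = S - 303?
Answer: 376412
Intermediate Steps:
m(S) = -303 + S
m(469) - 1*(-376246) = (-303 + 469) - 1*(-376246) = 166 + 376246 = 376412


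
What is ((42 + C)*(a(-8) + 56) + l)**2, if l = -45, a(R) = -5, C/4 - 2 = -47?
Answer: 50168889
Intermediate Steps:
C = -180 (C = 8 + 4*(-47) = 8 - 188 = -180)
((42 + C)*(a(-8) + 56) + l)**2 = ((42 - 180)*(-5 + 56) - 45)**2 = (-138*51 - 45)**2 = (-7038 - 45)**2 = (-7083)**2 = 50168889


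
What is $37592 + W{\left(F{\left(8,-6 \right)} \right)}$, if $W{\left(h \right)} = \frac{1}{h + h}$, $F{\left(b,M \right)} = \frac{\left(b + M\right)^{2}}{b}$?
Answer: $37593$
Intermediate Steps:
$F{\left(b,M \right)} = \frac{\left(M + b\right)^{2}}{b}$
$W{\left(h \right)} = \frac{1}{2 h}$
$37592 + W{\left(F{\left(8,-6 \right)} \right)} = 37592 + \frac{1}{2 \frac{\left(-6 + 8\right)^{2}}{8}} = 37592 + \frac{1}{2 \frac{2^{2}}{8}} = 37592 + \frac{1}{2 \cdot \frac{1}{8} \cdot 4} = 37592 + \frac{\frac{1}{\frac{1}{2}}}{2} = 37592 + \frac{1}{2} \cdot 2 = 37592 + 1 = 37593$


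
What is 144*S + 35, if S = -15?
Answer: -2125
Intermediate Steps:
144*S + 35 = 144*(-15) + 35 = -2160 + 35 = -2125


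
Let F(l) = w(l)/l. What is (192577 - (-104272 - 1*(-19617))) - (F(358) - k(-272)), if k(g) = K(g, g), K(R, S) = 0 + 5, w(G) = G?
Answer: 277236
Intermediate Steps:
F(l) = 1 (F(l) = l/l = 1)
K(R, S) = 5
k(g) = 5
(192577 - (-104272 - 1*(-19617))) - (F(358) - k(-272)) = (192577 - (-104272 - 1*(-19617))) - (1 - 1*5) = (192577 - (-104272 + 19617)) - (1 - 5) = (192577 - 1*(-84655)) - 1*(-4) = (192577 + 84655) + 4 = 277232 + 4 = 277236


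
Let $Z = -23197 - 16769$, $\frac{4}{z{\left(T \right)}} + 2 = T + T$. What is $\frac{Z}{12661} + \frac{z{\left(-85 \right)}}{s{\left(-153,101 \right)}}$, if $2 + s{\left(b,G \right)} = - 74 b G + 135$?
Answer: $- \frac{1965414589051}{622632086065} \approx -3.1566$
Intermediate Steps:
$z{\left(T \right)} = \frac{4}{-2 + 2 T}$ ($z{\left(T \right)} = \frac{4}{-2 + \left(T + T\right)} = \frac{4}{-2 + 2 T}$)
$s{\left(b,G \right)} = 133 - 74 G b$ ($s{\left(b,G \right)} = -2 + \left(- 74 b G + 135\right) = -2 - \left(-135 + 74 G b\right) = 133 - 74 G b$)
$Z = -39966$
$\frac{Z}{12661} + \frac{z{\left(-85 \right)}}{s{\left(-153,101 \right)}} = - \frac{39966}{12661} + \frac{2 \frac{1}{-1 - 85}}{133 - 7474 \left(-153\right)} = \left(-39966\right) \frac{1}{12661} + \frac{2 \frac{1}{-86}}{133 + 1143522} = - \frac{39966}{12661} + \frac{2 \left(- \frac{1}{86}\right)}{1143655} = - \frac{39966}{12661} - \frac{1}{49177165} = - \frac{1965414589051}{622632086065}$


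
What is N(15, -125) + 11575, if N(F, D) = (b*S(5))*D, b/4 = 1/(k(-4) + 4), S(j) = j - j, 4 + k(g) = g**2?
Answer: 11575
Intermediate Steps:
k(g) = -4 + g**2
S(j) = 0
b = 1/4 (b = 4/((-4 + (-4)**2) + 4) = 4/((-4 + 16) + 4) = 4/(12 + 4) = 4/16 = 4*(1/16) = 1/4 ≈ 0.25000)
N(F, D) = 0 (N(F, D) = ((1/4)*0)*D = 0*D = 0)
N(15, -125) + 11575 = 0 + 11575 = 11575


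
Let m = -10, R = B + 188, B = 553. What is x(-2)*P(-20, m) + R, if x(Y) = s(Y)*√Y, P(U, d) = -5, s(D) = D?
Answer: 741 + 10*I*√2 ≈ 741.0 + 14.142*I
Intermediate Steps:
R = 741 (R = 553 + 188 = 741)
x(Y) = Y^(3/2) (x(Y) = Y*√Y = Y^(3/2))
x(-2)*P(-20, m) + R = (-2)^(3/2)*(-5) + 741 = -2*I*√2*(-5) + 741 = 10*I*√2 + 741 = 741 + 10*I*√2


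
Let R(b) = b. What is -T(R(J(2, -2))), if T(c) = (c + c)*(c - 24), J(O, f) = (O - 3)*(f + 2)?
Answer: 0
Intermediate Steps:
J(O, f) = (-3 + O)*(2 + f)
T(c) = 2*c*(-24 + c) (T(c) = (2*c)*(-24 + c) = 2*c*(-24 + c))
-T(R(J(2, -2))) = -2*(-6 - 3*(-2) + 2*2 + 2*(-2))*(-24 + (-6 - 3*(-2) + 2*2 + 2*(-2))) = -2*(-6 + 6 + 4 - 4)*(-24 + (-6 + 6 + 4 - 4)) = -2*0*(-24 + 0) = -2*0*(-24) = -1*0 = 0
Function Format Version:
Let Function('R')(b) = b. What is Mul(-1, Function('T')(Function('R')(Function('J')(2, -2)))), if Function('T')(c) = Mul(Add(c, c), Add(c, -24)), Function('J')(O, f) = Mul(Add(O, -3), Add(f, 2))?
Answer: 0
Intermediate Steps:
Function('J')(O, f) = Mul(Add(-3, O), Add(2, f))
Function('T')(c) = Mul(2, c, Add(-24, c)) (Function('T')(c) = Mul(Mul(2, c), Add(-24, c)) = Mul(2, c, Add(-24, c)))
Mul(-1, Function('T')(Function('R')(Function('J')(2, -2)))) = Mul(-1, Mul(2, Add(-6, Mul(-3, -2), Mul(2, 2), Mul(2, -2)), Add(-24, Add(-6, Mul(-3, -2), Mul(2, 2), Mul(2, -2))))) = Mul(-1, Mul(2, Add(-6, 6, 4, -4), Add(-24, Add(-6, 6, 4, -4)))) = Mul(-1, Mul(2, 0, Add(-24, 0))) = Mul(-1, Mul(2, 0, -24)) = Mul(-1, 0) = 0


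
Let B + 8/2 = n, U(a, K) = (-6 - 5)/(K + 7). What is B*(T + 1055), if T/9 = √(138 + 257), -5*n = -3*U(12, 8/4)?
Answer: -14981/3 - 213*√395/5 ≈ -5840.3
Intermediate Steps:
U(a, K) = -11/(7 + K)
n = -11/15 (n = -(-3)*(-11/(7 + 8/4))/5 = -(-3)*(-11/(7 + 8*(¼)))/5 = -(-3)*(-11/(7 + 2))/5 = -(-3)*(-11/9)/5 = -(-3)*(-11*⅑)/5 = -(-3)*(-11)/(5*9) = -⅕*11/3 = -11/15 ≈ -0.73333)
T = 9*√395 (T = 9*√(138 + 257) = 9*√395 ≈ 178.87)
B = -71/15 (B = -4 - 11/15 = -71/15 ≈ -4.7333)
B*(T + 1055) = -71*(9*√395 + 1055)/15 = -71*(1055 + 9*√395)/15 = -14981/3 - 213*√395/5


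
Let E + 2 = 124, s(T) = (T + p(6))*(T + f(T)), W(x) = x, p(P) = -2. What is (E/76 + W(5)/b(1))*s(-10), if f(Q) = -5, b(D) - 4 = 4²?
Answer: 6345/19 ≈ 333.95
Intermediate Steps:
b(D) = 20 (b(D) = 4 + 4² = 4 + 16 = 20)
s(T) = (-5 + T)*(-2 + T) (s(T) = (T - 2)*(T - 5) = (-2 + T)*(-5 + T) = (-5 + T)*(-2 + T))
E = 122 (E = -2 + 124 = 122)
(E/76 + W(5)/b(1))*s(-10) = (122/76 + 5/20)*(10 + (-10)² - 7*(-10)) = (122*(1/76) + 5*(1/20))*(10 + 100 + 70) = (61/38 + ¼)*180 = (141/76)*180 = 6345/19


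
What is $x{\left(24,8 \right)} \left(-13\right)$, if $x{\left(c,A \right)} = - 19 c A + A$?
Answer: $47320$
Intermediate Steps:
$x{\left(c,A \right)} = A - 19 A c$ ($x{\left(c,A \right)} = - 19 A c + A = A - 19 A c$)
$x{\left(24,8 \right)} \left(-13\right) = 8 \left(1 - 456\right) \left(-13\right) = 8 \left(-455\right) \left(-13\right) = \left(-3640\right) \left(-13\right) = 47320$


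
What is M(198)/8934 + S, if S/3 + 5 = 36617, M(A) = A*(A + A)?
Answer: 163558872/1489 ≈ 1.0984e+5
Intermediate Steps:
M(A) = 2*A² (M(A) = A*(2*A) = 2*A²)
S = 109836 (S = -15 + 3*36617 = -15 + 109851 = 109836)
M(198)/8934 + S = (2*198²)/8934 + 109836 = (2*39204)*(1/8934) + 109836 = 78408*(1/8934) + 109836 = 13068/1489 + 109836 = 163558872/1489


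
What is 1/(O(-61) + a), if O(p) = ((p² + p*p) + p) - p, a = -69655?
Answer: -1/62213 ≈ -1.6074e-5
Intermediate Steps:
O(p) = 2*p² (O(p) = ((p² + p²) + p) - p = (2*p² + p) - p = (p + 2*p²) - p = 2*p²)
1/(O(-61) + a) = 1/(2*(-61)² - 69655) = 1/(2*3721 - 69655) = 1/(7442 - 69655) = 1/(-62213) = -1/62213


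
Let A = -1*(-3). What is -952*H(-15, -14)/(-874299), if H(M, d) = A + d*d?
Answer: 189448/874299 ≈ 0.21669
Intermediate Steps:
A = 3
H(M, d) = 3 + d² (H(M, d) = 3 + d*d = 3 + d²)
-952*H(-15, -14)/(-874299) = -952*(3 + (-14)²)/(-874299) = -952*(3 + 196)*(-1/874299) = -952*199*(-1/874299) = -189448*(-1/874299) = 189448/874299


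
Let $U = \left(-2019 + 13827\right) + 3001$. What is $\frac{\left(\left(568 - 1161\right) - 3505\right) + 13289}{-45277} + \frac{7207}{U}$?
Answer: $\frac{190201820}{670507093} \approx 0.28367$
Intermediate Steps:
$U = 14809$ ($U = 11808 + 3001 = 14809$)
$\frac{\left(\left(568 - 1161\right) - 3505\right) + 13289}{-45277} + \frac{7207}{U} = \frac{\left(\left(568 - 1161\right) - 3505\right) + 13289}{-45277} + \frac{7207}{14809} = \left(\left(\left(568 - 1161\right) - 3505\right) + 13289\right) \left(- \frac{1}{45277}\right) + 7207 \cdot \frac{1}{14809} = \left(\left(-593 - 3505\right) + 13289\right) \left(- \frac{1}{45277}\right) + \frac{7207}{14809} = \left(-4098 + 13289\right) \left(- \frac{1}{45277}\right) + \frac{7207}{14809} = 9191 \left(- \frac{1}{45277}\right) + \frac{7207}{14809} = - \frac{9191}{45277} + \frac{7207}{14809} = \frac{190201820}{670507093}$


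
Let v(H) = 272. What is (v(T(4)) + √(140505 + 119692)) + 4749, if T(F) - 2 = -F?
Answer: 5021 + √260197 ≈ 5531.1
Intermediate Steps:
T(F) = 2 - F
(v(T(4)) + √(140505 + 119692)) + 4749 = (272 + √(140505 + 119692)) + 4749 = (272 + √260197) + 4749 = 5021 + √260197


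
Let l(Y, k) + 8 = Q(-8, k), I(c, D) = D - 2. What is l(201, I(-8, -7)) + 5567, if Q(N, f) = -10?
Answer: 5549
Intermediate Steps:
I(c, D) = -2 + D
l(Y, k) = -18 (l(Y, k) = -8 - 10 = -18)
l(201, I(-8, -7)) + 5567 = -18 + 5567 = 5549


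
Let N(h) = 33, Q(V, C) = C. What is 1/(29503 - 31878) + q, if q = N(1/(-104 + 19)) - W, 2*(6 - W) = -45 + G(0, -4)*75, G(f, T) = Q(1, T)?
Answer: -691127/4750 ≈ -145.50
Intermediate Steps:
G(f, T) = T
W = 357/2 (W = 6 - (-45 - 4*75)/2 = 6 - (-45 - 300)/2 = 6 - ½*(-345) = 6 + 345/2 = 357/2 ≈ 178.50)
q = -291/2 (q = 33 - 1*357/2 = 33 - 357/2 = -291/2 ≈ -145.50)
1/(29503 - 31878) + q = 1/(29503 - 31878) - 291/2 = 1/(-2375) - 291/2 = -1/2375 - 291/2 = -691127/4750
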